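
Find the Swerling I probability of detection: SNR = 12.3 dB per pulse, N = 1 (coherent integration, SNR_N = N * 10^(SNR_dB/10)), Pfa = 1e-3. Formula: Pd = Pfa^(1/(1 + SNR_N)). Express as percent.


SNR_lin = 10^(12.3/10) = 16.98244
SNR_N = 1 * 16.98244 = 16.98244
1/(1 + SNR_N) = 1/17.98244 = 0.0556098
Pd = (1e-3)^0.0556098 = 0.68104
Pd = 68.1%

68.1%


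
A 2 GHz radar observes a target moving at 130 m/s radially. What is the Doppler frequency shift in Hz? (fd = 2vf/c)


fd = 2 * 130 * 2000000000.0 / 3e8 = 1733.3 Hz

1733.3 Hz


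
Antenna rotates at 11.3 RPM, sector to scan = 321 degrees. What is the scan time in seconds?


t = 321 / (11.3 * 360) * 60 = 4.73 s

4.73 s


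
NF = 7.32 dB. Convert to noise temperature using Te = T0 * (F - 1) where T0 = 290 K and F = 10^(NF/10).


NF_lin = 10^(7.32/10) = 5.395106
Te = 290 * (5.395106 - 1) = 1274.6 K

1274.6 K


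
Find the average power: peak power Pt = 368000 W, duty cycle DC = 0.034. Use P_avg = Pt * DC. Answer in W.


P_avg = 368000 * 0.034 = 12512.0 W

12512.0 W


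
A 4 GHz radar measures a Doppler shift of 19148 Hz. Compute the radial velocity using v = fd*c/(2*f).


v = 19148 * 3e8 / (2 * 4000000000.0) = 718.1 m/s

718.1 m/s


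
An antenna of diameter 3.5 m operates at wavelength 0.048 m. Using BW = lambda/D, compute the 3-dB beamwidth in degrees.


BW_rad = 0.048 / 3.5 = 0.013714
BW_deg = 0.79 degrees

0.79 degrees


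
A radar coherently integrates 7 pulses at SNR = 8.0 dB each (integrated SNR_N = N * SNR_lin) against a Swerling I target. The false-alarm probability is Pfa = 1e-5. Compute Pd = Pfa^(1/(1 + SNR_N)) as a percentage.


SNR_lin = 10^(8.0/10) = 6.30957
SNR_N = 7 * 6.30957 = 44.16699
1/(1 + SNR_N) = 1/45.16699 = 0.0221401
Pd = (1e-5)^0.0221401 = 0.775
Pd = 77.5%

77.5%


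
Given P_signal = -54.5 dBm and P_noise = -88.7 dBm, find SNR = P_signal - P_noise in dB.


SNR = -54.5 - (-88.7) = 34.2 dB

34.2 dB


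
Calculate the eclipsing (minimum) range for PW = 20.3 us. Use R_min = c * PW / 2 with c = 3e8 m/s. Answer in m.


R_min = 3e8 * 20.3e-6 / 2 = 3045.0 m

3045.0 m


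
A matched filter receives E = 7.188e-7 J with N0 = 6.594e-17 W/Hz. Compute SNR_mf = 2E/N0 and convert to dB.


SNR_lin = 2 * 7.188e-7 / 6.594e-17 = 2.18e10
SNR_dB = 10*log10(2.18e10) = 103.4 dB

103.4 dB


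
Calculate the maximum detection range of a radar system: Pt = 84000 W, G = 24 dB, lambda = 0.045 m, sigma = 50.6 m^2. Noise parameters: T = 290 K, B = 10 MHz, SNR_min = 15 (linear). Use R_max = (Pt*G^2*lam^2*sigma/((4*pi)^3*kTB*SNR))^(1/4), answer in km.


G_lin = 10^(24/10) = 251.188643
R^4 = 84000 * 251.188643^2 * 0.045^2 * 50.6 / ((4*pi)^3 * 1.38e-23 * 290 * 10000000.0 * 15)
R^4 = 4.55887e17 m^4
R_max = (4.55887e17)^(1/4) = 25984.5 m = 26.0 km

26.0 km


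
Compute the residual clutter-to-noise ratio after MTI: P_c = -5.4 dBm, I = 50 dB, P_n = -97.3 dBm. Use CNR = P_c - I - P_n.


CNR = -5.4 - 50 - (-97.3) = 41.9 dB

41.9 dB


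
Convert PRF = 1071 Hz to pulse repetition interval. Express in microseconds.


PRI = 1/1071 = 0.0009337068 s = 933.7 us

933.7 us


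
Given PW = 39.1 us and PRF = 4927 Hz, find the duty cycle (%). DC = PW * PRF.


DC = 39.1e-6 * 4927 * 100 = 19.26%

19.26%


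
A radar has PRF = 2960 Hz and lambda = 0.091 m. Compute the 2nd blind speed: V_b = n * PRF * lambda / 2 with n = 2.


V_blind = 2 * 2960 * 0.091 / 2 = 269.4 m/s

269.4 m/s


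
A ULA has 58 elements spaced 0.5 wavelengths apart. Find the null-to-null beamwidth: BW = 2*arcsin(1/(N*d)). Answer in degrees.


1/(N*d) = 1/(58*0.5) = 0.034483
BW = 2*arcsin(0.034483) = 4.0 degrees

4.0 degrees


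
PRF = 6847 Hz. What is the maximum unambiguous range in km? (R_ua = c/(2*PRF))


R_ua = 3e8 / (2 * 6847) = 21907.4 m = 21.9 km

21.9 km


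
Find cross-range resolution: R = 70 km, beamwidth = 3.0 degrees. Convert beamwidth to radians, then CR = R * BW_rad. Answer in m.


BW_rad = 0.052359878
CR = 70000 * 0.052359878 = 3665.2 m

3665.2 m


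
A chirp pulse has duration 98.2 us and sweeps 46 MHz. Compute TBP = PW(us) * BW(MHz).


TBP = 98.2 * 46 = 4517.2

4517.2


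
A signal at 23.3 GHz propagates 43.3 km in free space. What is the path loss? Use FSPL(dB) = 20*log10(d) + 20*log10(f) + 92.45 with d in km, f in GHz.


20*log10(43.3) = 32.73
20*log10(23.3) = 27.35
FSPL = 152.5 dB

152.5 dB


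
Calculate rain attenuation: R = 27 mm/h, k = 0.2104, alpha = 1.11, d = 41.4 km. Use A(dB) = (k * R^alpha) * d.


gamma = 0.2104 * 27^1.11 = 8.163183 dB/km
A = 8.163183 * 41.4 = 337.96 dB

337.96 dB


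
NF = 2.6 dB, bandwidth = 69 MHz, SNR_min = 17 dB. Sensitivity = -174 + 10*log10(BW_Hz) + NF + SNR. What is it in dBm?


10*log10(69000000.0) = 78.39
S = -174 + 78.39 + 2.6 + 17 = -76.0 dBm

-76.0 dBm


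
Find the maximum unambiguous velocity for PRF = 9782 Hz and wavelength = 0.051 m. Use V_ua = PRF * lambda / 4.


V_ua = 9782 * 0.051 / 4 = 124.7 m/s

124.7 m/s


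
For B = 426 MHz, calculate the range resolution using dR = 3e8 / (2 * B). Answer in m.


dR = 3e8 / (2 * 426000000.0) = 0.35 m

0.35 m


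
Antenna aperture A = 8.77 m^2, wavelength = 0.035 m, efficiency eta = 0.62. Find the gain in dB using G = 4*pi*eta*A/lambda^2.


G_linear = 4*pi*0.62*8.77/0.035^2 = 55778.27
G_dB = 10*log10(55778.27) = 47.5 dB

47.5 dB


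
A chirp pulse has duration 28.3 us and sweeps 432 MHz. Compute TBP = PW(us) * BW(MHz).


TBP = 28.3 * 432 = 12225.6

12225.6


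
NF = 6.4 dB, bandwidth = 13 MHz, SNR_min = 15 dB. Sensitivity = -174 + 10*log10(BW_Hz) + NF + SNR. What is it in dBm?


10*log10(13000000.0) = 71.14
S = -174 + 71.14 + 6.4 + 15 = -81.5 dBm

-81.5 dBm


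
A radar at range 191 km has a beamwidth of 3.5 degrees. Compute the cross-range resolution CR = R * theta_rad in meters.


BW_rad = 0.061086524
CR = 191000 * 0.061086524 = 11667.5 m

11667.5 m


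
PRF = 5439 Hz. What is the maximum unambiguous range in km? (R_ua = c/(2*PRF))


R_ua = 3e8 / (2 * 5439) = 27578.6 m = 27.6 km

27.6 km


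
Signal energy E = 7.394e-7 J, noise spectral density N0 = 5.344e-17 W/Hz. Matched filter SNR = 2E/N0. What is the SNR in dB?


SNR_lin = 2 * 7.394e-7 / 5.344e-17 = 2.767e10
SNR_dB = 10*log10(2.767e10) = 104.4 dB

104.4 dB


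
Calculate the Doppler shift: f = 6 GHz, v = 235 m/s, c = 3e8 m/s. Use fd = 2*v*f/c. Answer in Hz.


fd = 2 * 235 * 6000000000.0 / 3e8 = 9400.0 Hz

9400.0 Hz


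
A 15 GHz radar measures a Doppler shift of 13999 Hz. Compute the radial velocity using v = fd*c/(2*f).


v = 13999 * 3e8 / (2 * 15000000000.0) = 140.0 m/s

140.0 m/s


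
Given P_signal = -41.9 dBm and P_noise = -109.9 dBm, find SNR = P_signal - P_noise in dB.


SNR = -41.9 - (-109.9) = 68.0 dB

68.0 dB


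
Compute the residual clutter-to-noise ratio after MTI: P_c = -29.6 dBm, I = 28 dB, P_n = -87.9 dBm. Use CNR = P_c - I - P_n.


CNR = -29.6 - 28 - (-87.9) = 30.3 dB

30.3 dB


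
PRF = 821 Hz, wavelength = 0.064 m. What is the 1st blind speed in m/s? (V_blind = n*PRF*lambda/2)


V_blind = 1 * 821 * 0.064 / 2 = 26.3 m/s

26.3 m/s


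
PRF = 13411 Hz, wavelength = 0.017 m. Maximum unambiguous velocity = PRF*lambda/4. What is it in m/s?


V_ua = 13411 * 0.017 / 4 = 57.0 m/s

57.0 m/s


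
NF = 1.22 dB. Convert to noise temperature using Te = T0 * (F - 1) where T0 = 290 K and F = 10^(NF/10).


NF_lin = 10^(1.22/10) = 1.324342
Te = 290 * (1.324342 - 1) = 94.1 K

94.1 K


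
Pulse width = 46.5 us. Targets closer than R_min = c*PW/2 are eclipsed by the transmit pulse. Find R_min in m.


R_min = 3e8 * 46.5e-6 / 2 = 6975.0 m

6975.0 m


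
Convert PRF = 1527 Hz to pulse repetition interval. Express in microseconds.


PRI = 1/1527 = 0.0006548788 s = 654.9 us

654.9 us


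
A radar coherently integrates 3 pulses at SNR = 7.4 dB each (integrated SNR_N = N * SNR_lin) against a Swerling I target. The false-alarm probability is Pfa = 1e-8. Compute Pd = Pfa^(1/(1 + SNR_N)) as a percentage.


SNR_lin = 10^(7.4/10) = 5.49541
SNR_N = 3 * 5.49541 = 16.48623
1/(1 + SNR_N) = 1/17.48623 = 0.0571879
Pd = (1e-8)^0.0571879 = 0.34874
Pd = 34.9%

34.9%


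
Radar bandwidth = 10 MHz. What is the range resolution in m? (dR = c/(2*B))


dR = 3e8 / (2 * 10000000.0) = 15.0 m

15.0 m


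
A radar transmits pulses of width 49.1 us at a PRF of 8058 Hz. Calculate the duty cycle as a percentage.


DC = 49.1e-6 * 8058 * 100 = 39.56%

39.56%


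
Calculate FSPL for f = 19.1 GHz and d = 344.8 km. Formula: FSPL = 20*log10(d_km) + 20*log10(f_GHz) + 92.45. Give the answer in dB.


20*log10(344.8) = 50.75
20*log10(19.1) = 25.62
FSPL = 168.8 dB

168.8 dB


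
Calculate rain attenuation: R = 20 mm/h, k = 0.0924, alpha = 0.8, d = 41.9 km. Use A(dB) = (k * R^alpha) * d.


gamma = 0.0924 * 20^0.8 = 1.01507 dB/km
A = 1.01507 * 41.9 = 42.53 dB

42.53 dB


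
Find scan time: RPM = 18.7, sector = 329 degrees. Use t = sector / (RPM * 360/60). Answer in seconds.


t = 329 / (18.7 * 360) * 60 = 2.93 s

2.93 s


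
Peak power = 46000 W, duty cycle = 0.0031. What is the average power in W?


P_avg = 46000 * 0.0031 = 142.6 W

142.6 W


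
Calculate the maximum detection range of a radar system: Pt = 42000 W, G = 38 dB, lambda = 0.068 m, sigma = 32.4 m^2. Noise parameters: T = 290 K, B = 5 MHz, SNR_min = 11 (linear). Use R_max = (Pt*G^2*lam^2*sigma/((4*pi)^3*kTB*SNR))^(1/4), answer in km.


G_lin = 10^(38/10) = 6309.573445
R^4 = 42000 * 6309.573445^2 * 0.068^2 * 32.4 / ((4*pi)^3 * 1.38e-23 * 290 * 5000000.0 * 11)
R^4 = 5.73512e20 m^4
R_max = (5.73512e20)^(1/4) = 154751.8 m = 154.8 km

154.8 km


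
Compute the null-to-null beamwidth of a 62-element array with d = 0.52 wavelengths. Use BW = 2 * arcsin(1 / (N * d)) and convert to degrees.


1/(N*d) = 1/(62*0.52) = 0.031017
BW = 2*arcsin(0.031017) = 3.6 degrees

3.6 degrees


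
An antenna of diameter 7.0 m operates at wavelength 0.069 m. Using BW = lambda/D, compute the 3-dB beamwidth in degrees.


BW_rad = 0.069 / 7.0 = 0.009857
BW_deg = 0.56 degrees

0.56 degrees


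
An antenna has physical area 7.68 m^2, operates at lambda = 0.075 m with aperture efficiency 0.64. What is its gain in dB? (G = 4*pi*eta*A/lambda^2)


G_linear = 4*pi*0.64*7.68/0.075^2 = 10980.66
G_dB = 10*log10(10980.66) = 40.4 dB

40.4 dB


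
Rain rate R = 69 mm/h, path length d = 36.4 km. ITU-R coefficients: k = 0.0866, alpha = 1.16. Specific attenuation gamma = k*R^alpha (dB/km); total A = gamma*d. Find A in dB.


gamma = 0.0866 * 69^1.16 = 11.764754 dB/km
A = 11.764754 * 36.4 = 428.24 dB

428.24 dB


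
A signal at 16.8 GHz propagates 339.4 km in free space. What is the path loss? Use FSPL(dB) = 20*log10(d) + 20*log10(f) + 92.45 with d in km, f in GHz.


20*log10(339.4) = 50.61
20*log10(16.8) = 24.51
FSPL = 167.6 dB

167.6 dB


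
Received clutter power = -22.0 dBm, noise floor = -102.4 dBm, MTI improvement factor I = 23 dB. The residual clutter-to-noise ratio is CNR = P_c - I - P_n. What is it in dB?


CNR = -22.0 - 23 - (-102.4) = 57.4 dB

57.4 dB


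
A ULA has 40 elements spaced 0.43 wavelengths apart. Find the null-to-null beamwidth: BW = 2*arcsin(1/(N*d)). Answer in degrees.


1/(N*d) = 1/(40*0.43) = 0.05814
BW = 2*arcsin(0.05814) = 6.7 degrees

6.7 degrees


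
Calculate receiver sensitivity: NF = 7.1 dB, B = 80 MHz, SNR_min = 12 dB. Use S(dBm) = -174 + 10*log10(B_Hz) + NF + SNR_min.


10*log10(80000000.0) = 79.03
S = -174 + 79.03 + 7.1 + 12 = -75.9 dBm

-75.9 dBm


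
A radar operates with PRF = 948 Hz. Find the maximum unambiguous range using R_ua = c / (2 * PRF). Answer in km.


R_ua = 3e8 / (2 * 948) = 158227.8 m = 158.2 km

158.2 km


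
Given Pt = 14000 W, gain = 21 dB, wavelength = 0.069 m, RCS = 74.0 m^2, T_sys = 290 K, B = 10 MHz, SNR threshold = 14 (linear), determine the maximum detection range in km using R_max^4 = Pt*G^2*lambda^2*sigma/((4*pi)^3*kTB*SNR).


G_lin = 10^(21/10) = 125.892541
R^4 = 14000 * 125.892541^2 * 0.069^2 * 74.0 / ((4*pi)^3 * 1.38e-23 * 290 * 10000000.0 * 14)
R^4 = 7.0311e16 m^4
R_max = (7.0311e16)^(1/4) = 16283.8 m = 16.3 km

16.3 km


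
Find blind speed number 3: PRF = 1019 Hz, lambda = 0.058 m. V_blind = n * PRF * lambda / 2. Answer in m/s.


V_blind = 3 * 1019 * 0.058 / 2 = 88.7 m/s

88.7 m/s


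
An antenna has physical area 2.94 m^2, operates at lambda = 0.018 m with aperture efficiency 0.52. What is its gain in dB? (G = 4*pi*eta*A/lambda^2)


G_linear = 4*pi*0.52*2.94/0.018^2 = 59294.65
G_dB = 10*log10(59294.65) = 47.7 dB

47.7 dB


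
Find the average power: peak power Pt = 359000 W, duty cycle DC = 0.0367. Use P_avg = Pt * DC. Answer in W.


P_avg = 359000 * 0.0367 = 13175.3 W

13175.3 W


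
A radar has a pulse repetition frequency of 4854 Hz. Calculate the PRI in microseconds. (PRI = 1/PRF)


PRI = 1/4854 = 0.0002060157 s = 206.0 us

206.0 us


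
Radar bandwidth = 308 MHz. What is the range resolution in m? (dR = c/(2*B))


dR = 3e8 / (2 * 308000000.0) = 0.49 m

0.49 m


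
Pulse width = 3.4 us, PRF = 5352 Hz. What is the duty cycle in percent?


DC = 3.4e-6 * 5352 * 100 = 1.82%

1.82%


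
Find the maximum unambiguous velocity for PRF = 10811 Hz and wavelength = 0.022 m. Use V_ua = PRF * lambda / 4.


V_ua = 10811 * 0.022 / 4 = 59.5 m/s

59.5 m/s


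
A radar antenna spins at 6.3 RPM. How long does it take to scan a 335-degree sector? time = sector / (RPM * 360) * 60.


t = 335 / (6.3 * 360) * 60 = 8.86 s

8.86 s


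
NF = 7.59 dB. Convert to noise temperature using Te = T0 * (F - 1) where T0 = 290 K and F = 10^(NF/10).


NF_lin = 10^(7.59/10) = 5.741165
Te = 290 * (5.741165 - 1) = 1374.9 K

1374.9 K


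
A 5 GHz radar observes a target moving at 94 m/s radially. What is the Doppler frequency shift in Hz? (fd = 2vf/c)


fd = 2 * 94 * 5000000000.0 / 3e8 = 3133.3 Hz

3133.3 Hz


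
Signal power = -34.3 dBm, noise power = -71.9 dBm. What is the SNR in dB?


SNR = -34.3 - (-71.9) = 37.6 dB

37.6 dB


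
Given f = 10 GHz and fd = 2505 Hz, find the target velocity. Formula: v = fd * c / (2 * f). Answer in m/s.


v = 2505 * 3e8 / (2 * 10000000000.0) = 37.6 m/s

37.6 m/s


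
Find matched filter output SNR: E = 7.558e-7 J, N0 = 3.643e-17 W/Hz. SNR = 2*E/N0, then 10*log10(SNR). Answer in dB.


SNR_lin = 2 * 7.558e-7 / 3.643e-17 = 4.149e10
SNR_dB = 10*log10(4.149e10) = 106.2 dB

106.2 dB


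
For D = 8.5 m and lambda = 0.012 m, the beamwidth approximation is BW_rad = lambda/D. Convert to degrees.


BW_rad = 0.012 / 8.5 = 0.001412
BW_deg = 0.08 degrees

0.08 degrees


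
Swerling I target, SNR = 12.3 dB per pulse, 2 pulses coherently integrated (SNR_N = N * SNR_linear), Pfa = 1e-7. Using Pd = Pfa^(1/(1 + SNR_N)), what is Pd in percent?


SNR_lin = 10^(12.3/10) = 16.98244
SNR_N = 2 * 16.98244 = 33.96488
1/(1 + SNR_N) = 1/34.96488 = 0.0286001
Pd = (1e-7)^0.0286001 = 0.63067
Pd = 63.1%

63.1%


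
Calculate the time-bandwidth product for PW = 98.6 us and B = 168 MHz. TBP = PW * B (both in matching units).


TBP = 98.6 * 168 = 16564.8

16564.8


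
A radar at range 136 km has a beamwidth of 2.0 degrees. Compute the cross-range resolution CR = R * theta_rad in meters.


BW_rad = 0.034906585
CR = 136000 * 0.034906585 = 4747.3 m

4747.3 m


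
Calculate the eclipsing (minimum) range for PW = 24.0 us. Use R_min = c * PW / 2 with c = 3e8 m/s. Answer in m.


R_min = 3e8 * 24.0e-6 / 2 = 3600.0 m

3600.0 m


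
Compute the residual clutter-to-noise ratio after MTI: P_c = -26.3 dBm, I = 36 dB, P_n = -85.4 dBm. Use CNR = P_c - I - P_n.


CNR = -26.3 - 36 - (-85.4) = 23.1 dB

23.1 dB


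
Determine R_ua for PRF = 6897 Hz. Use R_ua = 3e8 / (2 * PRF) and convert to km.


R_ua = 3e8 / (2 * 6897) = 21748.6 m = 21.7 km

21.7 km


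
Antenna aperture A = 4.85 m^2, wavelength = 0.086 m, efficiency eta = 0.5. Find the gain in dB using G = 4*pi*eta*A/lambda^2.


G_linear = 4*pi*0.5*4.85/0.086^2 = 4120.26
G_dB = 10*log10(4120.26) = 36.1 dB

36.1 dB


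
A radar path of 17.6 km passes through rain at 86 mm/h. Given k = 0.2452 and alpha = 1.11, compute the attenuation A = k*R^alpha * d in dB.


gamma = 0.2452 * 86^1.11 = 34.420228 dB/km
A = 34.420228 * 17.6 = 605.8 dB

605.8 dB


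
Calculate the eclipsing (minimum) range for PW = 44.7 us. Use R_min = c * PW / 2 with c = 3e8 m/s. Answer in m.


R_min = 3e8 * 44.7e-6 / 2 = 6705.0 m

6705.0 m


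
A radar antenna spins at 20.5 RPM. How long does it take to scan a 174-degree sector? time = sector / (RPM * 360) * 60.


t = 174 / (20.5 * 360) * 60 = 1.41 s

1.41 s


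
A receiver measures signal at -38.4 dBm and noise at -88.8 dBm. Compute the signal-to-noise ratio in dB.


SNR = -38.4 - (-88.8) = 50.4 dB

50.4 dB


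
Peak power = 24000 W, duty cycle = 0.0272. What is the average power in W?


P_avg = 24000 * 0.0272 = 652.8 W

652.8 W


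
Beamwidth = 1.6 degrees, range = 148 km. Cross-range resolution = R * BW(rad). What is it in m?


BW_rad = 0.027925268
CR = 148000 * 0.027925268 = 4132.9 m

4132.9 m


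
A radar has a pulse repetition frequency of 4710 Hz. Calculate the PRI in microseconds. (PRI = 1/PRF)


PRI = 1/4710 = 0.0002123142 s = 212.3 us

212.3 us


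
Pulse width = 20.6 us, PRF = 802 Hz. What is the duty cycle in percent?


DC = 20.6e-6 * 802 * 100 = 1.65%

1.65%


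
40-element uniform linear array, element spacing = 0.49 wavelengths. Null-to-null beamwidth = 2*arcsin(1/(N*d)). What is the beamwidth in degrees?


1/(N*d) = 1/(40*0.49) = 0.05102
BW = 2*arcsin(0.05102) = 5.8 degrees

5.8 degrees


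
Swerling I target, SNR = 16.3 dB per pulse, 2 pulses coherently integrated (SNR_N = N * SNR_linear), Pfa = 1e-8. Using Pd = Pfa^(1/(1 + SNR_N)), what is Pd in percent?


SNR_lin = 10^(16.3/10) = 42.65795
SNR_N = 2 * 42.65795 = 85.3159
1/(1 + SNR_N) = 1/86.3159 = 0.0115854
Pd = (1e-8)^0.0115854 = 0.80782
Pd = 80.8%

80.8%


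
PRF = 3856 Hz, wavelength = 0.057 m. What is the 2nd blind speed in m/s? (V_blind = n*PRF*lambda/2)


V_blind = 2 * 3856 * 0.057 / 2 = 219.8 m/s

219.8 m/s


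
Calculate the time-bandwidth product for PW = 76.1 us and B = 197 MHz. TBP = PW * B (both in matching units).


TBP = 76.1 * 197 = 14991.7

14991.7


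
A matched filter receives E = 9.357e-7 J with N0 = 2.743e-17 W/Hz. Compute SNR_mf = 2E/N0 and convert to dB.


SNR_lin = 2 * 9.357e-7 / 2.743e-17 = 6.822e10
SNR_dB = 10*log10(6.822e10) = 108.3 dB

108.3 dB


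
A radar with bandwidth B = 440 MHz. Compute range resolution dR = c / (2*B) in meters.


dR = 3e8 / (2 * 440000000.0) = 0.34 m

0.34 m


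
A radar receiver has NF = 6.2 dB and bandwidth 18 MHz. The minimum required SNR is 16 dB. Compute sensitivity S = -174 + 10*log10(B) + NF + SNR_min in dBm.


10*log10(18000000.0) = 72.55
S = -174 + 72.55 + 6.2 + 16 = -79.2 dBm

-79.2 dBm


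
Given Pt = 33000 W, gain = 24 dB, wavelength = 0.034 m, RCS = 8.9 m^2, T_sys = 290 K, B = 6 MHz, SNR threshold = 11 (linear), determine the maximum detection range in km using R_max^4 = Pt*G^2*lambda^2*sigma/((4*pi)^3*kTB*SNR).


G_lin = 10^(24/10) = 251.188643
R^4 = 33000 * 251.188643^2 * 0.034^2 * 8.9 / ((4*pi)^3 * 1.38e-23 * 290 * 6000000.0 * 11)
R^4 = 4.08706e16 m^4
R_max = (4.08706e16)^(1/4) = 14218.5 m = 14.2 km

14.2 km


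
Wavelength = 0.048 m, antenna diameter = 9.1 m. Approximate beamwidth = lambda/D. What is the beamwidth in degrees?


BW_rad = 0.048 / 9.1 = 0.005275
BW_deg = 0.3 degrees

0.3 degrees


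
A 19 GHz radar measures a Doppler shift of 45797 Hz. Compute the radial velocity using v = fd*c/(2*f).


v = 45797 * 3e8 / (2 * 19000000000.0) = 361.6 m/s

361.6 m/s


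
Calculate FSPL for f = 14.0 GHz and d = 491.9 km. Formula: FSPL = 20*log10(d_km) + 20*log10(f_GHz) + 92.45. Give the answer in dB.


20*log10(491.9) = 53.84
20*log10(14.0) = 22.92
FSPL = 169.2 dB

169.2 dB


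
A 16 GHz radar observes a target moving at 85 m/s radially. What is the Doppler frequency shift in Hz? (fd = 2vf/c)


fd = 2 * 85 * 16000000000.0 / 3e8 = 9066.7 Hz

9066.7 Hz


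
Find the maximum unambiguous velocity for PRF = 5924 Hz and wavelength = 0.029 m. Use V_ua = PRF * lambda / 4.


V_ua = 5924 * 0.029 / 4 = 42.9 m/s

42.9 m/s


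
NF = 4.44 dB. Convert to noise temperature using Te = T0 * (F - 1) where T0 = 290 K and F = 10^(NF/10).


NF_lin = 10^(4.44/10) = 2.779713
Te = 290 * (2.779713 - 1) = 516.1 K

516.1 K


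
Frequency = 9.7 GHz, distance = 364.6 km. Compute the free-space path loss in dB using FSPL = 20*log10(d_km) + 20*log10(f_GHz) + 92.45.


20*log10(364.6) = 51.24
20*log10(9.7) = 19.74
FSPL = 163.4 dB

163.4 dB


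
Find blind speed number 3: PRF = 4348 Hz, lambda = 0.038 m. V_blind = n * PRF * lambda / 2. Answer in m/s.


V_blind = 3 * 4348 * 0.038 / 2 = 247.8 m/s

247.8 m/s


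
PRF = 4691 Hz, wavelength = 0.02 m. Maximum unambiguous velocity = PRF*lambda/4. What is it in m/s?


V_ua = 4691 * 0.02 / 4 = 23.5 m/s

23.5 m/s


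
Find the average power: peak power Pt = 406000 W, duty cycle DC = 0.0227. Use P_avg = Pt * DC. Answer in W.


P_avg = 406000 * 0.0227 = 9216.2 W

9216.2 W


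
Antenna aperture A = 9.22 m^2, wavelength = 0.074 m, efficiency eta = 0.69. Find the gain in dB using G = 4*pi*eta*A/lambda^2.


G_linear = 4*pi*0.69*9.22/0.074^2 = 14599.11
G_dB = 10*log10(14599.11) = 41.6 dB

41.6 dB


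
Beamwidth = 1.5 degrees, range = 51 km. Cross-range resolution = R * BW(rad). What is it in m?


BW_rad = 0.026179939
CR = 51000 * 0.026179939 = 1335.2 m

1335.2 m


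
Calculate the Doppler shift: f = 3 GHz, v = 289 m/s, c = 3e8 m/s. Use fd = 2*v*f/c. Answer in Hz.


fd = 2 * 289 * 3000000000.0 / 3e8 = 5780.0 Hz

5780.0 Hz


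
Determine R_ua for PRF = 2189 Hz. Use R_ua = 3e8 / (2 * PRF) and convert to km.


R_ua = 3e8 / (2 * 2189) = 68524.4 m = 68.5 km

68.5 km


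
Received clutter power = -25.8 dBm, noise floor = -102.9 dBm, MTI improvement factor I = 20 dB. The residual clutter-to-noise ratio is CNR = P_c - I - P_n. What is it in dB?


CNR = -25.8 - 20 - (-102.9) = 57.1 dB

57.1 dB


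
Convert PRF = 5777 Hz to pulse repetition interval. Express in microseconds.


PRI = 1/5777 = 0.0001731002 s = 173.1 us

173.1 us


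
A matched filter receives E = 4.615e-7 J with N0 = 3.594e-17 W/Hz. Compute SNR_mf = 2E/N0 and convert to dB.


SNR_lin = 2 * 4.615e-7 / 3.594e-17 = 2.568e10
SNR_dB = 10*log10(2.568e10) = 104.1 dB

104.1 dB


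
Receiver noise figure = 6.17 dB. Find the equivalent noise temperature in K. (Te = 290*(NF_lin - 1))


NF_lin = 10^(6.17/10) = 4.139997
Te = 290 * (4.139997 - 1) = 910.6 K

910.6 K


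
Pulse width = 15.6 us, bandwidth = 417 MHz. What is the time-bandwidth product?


TBP = 15.6 * 417 = 6505.2

6505.2


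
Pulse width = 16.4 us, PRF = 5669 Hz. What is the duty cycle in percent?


DC = 16.4e-6 * 5669 * 100 = 9.3%

9.3%


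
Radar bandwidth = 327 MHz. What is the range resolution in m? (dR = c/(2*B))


dR = 3e8 / (2 * 327000000.0) = 0.46 m

0.46 m


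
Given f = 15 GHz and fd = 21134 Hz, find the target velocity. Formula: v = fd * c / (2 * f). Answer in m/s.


v = 21134 * 3e8 / (2 * 15000000000.0) = 211.3 m/s

211.3 m/s


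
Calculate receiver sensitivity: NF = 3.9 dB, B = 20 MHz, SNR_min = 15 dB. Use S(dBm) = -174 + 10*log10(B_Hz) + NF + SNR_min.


10*log10(20000000.0) = 73.01
S = -174 + 73.01 + 3.9 + 15 = -82.1 dBm

-82.1 dBm


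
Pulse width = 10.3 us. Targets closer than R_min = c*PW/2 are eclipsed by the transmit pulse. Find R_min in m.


R_min = 3e8 * 10.3e-6 / 2 = 1545.0 m

1545.0 m


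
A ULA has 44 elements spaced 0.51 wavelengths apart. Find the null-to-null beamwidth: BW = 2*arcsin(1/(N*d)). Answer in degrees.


1/(N*d) = 1/(44*0.51) = 0.044563
BW = 2*arcsin(0.044563) = 5.1 degrees

5.1 degrees


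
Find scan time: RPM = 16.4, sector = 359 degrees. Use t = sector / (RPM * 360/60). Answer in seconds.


t = 359 / (16.4 * 360) * 60 = 3.65 s

3.65 s


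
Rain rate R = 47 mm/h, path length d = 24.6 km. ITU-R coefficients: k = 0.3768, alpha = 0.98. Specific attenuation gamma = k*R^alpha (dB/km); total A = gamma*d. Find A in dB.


gamma = 0.3768 * 47^0.98 = 16.397091 dB/km
A = 16.397091 * 24.6 = 403.37 dB

403.37 dB


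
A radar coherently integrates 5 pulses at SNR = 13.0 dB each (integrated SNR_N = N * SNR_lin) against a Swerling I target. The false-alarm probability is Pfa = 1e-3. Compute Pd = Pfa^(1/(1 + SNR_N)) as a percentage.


SNR_lin = 10^(13.0/10) = 19.95262
SNR_N = 5 * 19.95262 = 99.7631
1/(1 + SNR_N) = 1/100.7631 = 0.0099243
Pd = (1e-3)^0.0099243 = 0.93374
Pd = 93.4%

93.4%


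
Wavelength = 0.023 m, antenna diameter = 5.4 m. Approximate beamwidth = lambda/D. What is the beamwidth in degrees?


BW_rad = 0.023 / 5.4 = 0.004259
BW_deg = 0.24 degrees

0.24 degrees


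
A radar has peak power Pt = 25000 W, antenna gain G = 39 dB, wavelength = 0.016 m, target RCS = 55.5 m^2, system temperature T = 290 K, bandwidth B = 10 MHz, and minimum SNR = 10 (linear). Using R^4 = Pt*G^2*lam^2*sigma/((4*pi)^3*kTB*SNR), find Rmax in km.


G_lin = 10^(39/10) = 7943.282347
R^4 = 25000 * 7943.282347^2 * 0.016^2 * 55.5 / ((4*pi)^3 * 1.38e-23 * 290 * 10000000.0 * 10)
R^4 = 2.82206e19 m^4
R_max = (2.82206e19)^(1/4) = 72885.6 m = 72.9 km

72.9 km


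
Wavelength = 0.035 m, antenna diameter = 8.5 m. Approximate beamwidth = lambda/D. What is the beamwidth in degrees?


BW_rad = 0.035 / 8.5 = 0.004118
BW_deg = 0.24 degrees

0.24 degrees


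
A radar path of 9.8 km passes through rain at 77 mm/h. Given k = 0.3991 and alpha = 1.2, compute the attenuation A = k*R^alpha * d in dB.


gamma = 0.3991 * 77^1.2 = 73.260621 dB/km
A = 73.260621 * 9.8 = 717.95 dB

717.95 dB


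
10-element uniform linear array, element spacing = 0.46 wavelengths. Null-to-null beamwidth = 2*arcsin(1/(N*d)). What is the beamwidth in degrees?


1/(N*d) = 1/(10*0.46) = 0.217391
BW = 2*arcsin(0.217391) = 25.1 degrees

25.1 degrees


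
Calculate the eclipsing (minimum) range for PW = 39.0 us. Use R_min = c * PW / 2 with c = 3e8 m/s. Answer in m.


R_min = 3e8 * 39.0e-6 / 2 = 5850.0 m

5850.0 m


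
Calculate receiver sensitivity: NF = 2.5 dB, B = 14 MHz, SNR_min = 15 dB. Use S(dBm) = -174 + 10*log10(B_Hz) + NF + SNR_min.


10*log10(14000000.0) = 71.46
S = -174 + 71.46 + 2.5 + 15 = -85.0 dBm

-85.0 dBm


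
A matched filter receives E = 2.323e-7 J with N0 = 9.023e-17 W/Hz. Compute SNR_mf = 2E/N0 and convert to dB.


SNR_lin = 2 * 2.323e-7 / 9.023e-17 = 5.149e9
SNR_dB = 10*log10(5.149e9) = 97.1 dB

97.1 dB


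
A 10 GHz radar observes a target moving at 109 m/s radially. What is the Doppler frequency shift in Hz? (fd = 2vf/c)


fd = 2 * 109 * 10000000000.0 / 3e8 = 7266.7 Hz

7266.7 Hz


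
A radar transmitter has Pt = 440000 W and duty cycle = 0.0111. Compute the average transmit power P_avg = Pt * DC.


P_avg = 440000 * 0.0111 = 4884.0 W

4884.0 W


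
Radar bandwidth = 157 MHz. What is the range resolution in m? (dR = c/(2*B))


dR = 3e8 / (2 * 157000000.0) = 0.96 m

0.96 m


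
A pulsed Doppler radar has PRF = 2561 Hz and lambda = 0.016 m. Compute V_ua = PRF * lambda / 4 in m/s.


V_ua = 2561 * 0.016 / 4 = 10.2 m/s

10.2 m/s


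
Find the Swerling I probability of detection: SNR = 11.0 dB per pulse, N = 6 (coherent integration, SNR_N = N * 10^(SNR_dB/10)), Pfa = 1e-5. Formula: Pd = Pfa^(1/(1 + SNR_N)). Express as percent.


SNR_lin = 10^(11.0/10) = 12.58925
SNR_N = 6 * 12.58925 = 75.5355
1/(1 + SNR_N) = 1/76.5355 = 0.0130658
Pd = (1e-5)^0.0130658 = 0.86034
Pd = 86.0%

86.0%


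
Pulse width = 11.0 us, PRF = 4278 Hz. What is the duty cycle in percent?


DC = 11.0e-6 * 4278 * 100 = 4.71%

4.71%


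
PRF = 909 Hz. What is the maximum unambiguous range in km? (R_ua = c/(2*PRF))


R_ua = 3e8 / (2 * 909) = 165016.5 m = 165.0 km

165.0 km


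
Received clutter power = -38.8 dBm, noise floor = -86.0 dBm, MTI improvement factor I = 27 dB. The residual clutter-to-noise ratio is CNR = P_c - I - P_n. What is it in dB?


CNR = -38.8 - 27 - (-86.0) = 20.2 dB

20.2 dB


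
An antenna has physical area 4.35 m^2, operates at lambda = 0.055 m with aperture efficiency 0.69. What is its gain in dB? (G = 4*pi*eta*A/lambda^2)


G_linear = 4*pi*0.69*4.35/0.055^2 = 12468.75
G_dB = 10*log10(12468.75) = 41.0 dB

41.0 dB


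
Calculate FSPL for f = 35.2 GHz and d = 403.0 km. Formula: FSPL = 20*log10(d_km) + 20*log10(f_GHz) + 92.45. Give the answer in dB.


20*log10(403.0) = 52.11
20*log10(35.2) = 30.93
FSPL = 175.5 dB

175.5 dB


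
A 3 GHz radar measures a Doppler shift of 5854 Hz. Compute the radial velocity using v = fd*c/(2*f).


v = 5854 * 3e8 / (2 * 3000000000.0) = 292.7 m/s

292.7 m/s


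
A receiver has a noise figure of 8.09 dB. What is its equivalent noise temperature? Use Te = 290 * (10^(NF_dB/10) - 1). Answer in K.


NF_lin = 10^(8.09/10) = 6.441693
Te = 290 * (6.441693 - 1) = 1578.1 K

1578.1 K


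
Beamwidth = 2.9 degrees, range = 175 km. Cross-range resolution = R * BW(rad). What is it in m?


BW_rad = 0.050614548
CR = 175000 * 0.050614548 = 8857.5 m

8857.5 m


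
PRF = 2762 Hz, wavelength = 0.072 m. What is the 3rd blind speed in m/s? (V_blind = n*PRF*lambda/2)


V_blind = 3 * 2762 * 0.072 / 2 = 298.3 m/s

298.3 m/s


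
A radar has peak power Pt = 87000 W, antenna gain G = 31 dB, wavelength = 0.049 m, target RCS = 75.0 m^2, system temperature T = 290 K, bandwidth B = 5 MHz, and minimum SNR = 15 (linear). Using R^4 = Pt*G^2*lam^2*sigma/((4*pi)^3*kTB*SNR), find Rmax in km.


G_lin = 10^(31/10) = 1258.925412
R^4 = 87000 * 1258.925412^2 * 0.049^2 * 75.0 / ((4*pi)^3 * 1.38e-23 * 290 * 5000000.0 * 15)
R^4 = 4.16874e19 m^4
R_max = (4.16874e19)^(1/4) = 80352.8 m = 80.4 km

80.4 km


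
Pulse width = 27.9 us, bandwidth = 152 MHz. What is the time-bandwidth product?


TBP = 27.9 * 152 = 4240.8

4240.8


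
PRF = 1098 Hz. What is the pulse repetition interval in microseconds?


PRI = 1/1098 = 0.0009107468 s = 910.7 us

910.7 us


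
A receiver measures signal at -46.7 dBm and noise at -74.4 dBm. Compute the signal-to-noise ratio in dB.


SNR = -46.7 - (-74.4) = 27.7 dB

27.7 dB


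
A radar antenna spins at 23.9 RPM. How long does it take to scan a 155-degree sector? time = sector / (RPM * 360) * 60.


t = 155 / (23.9 * 360) * 60 = 1.08 s

1.08 s


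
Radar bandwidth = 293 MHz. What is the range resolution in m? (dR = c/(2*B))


dR = 3e8 / (2 * 293000000.0) = 0.51 m

0.51 m


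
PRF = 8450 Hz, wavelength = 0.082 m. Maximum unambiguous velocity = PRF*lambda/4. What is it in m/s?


V_ua = 8450 * 0.082 / 4 = 173.2 m/s

173.2 m/s


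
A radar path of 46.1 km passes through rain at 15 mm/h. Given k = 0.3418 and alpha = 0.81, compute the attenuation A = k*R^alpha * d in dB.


gamma = 0.3418 * 15^0.81 = 3.064827 dB/km
A = 3.064827 * 46.1 = 141.29 dB

141.29 dB


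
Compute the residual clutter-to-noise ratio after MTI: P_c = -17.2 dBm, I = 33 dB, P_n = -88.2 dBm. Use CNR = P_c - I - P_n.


CNR = -17.2 - 33 - (-88.2) = 38.0 dB

38.0 dB


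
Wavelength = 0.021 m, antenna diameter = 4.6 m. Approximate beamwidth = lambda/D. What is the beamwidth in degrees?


BW_rad = 0.021 / 4.6 = 0.004565
BW_deg = 0.26 degrees

0.26 degrees


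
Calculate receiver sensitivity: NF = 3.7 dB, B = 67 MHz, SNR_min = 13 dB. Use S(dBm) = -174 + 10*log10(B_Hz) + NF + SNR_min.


10*log10(67000000.0) = 78.26
S = -174 + 78.26 + 3.7 + 13 = -79.0 dBm

-79.0 dBm


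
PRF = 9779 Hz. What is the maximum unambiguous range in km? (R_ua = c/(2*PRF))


R_ua = 3e8 / (2 * 9779) = 15339.0 m = 15.3 km

15.3 km


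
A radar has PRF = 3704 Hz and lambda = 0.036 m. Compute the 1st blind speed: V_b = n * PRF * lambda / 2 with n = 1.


V_blind = 1 * 3704 * 0.036 / 2 = 66.7 m/s

66.7 m/s


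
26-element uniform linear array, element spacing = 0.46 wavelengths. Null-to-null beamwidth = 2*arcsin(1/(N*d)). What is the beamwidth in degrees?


1/(N*d) = 1/(26*0.46) = 0.083612
BW = 2*arcsin(0.083612) = 9.6 degrees

9.6 degrees


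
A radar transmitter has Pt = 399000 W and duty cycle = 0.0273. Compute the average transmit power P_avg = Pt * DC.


P_avg = 399000 * 0.0273 = 10892.7 W

10892.7 W


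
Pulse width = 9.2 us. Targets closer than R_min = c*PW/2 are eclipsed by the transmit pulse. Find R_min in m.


R_min = 3e8 * 9.2e-6 / 2 = 1380.0 m

1380.0 m


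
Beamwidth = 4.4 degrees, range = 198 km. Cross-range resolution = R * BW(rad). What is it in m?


BW_rad = 0.076794487
CR = 198000 * 0.076794487 = 15205.3 m

15205.3 m


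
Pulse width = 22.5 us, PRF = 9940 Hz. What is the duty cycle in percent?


DC = 22.5e-6 * 9940 * 100 = 22.37%

22.37%


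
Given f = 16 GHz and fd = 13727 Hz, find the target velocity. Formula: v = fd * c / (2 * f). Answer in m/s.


v = 13727 * 3e8 / (2 * 16000000000.0) = 128.7 m/s

128.7 m/s


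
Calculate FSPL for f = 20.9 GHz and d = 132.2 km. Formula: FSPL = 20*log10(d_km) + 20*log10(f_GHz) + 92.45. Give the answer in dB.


20*log10(132.2) = 42.42
20*log10(20.9) = 26.4
FSPL = 161.3 dB

161.3 dB


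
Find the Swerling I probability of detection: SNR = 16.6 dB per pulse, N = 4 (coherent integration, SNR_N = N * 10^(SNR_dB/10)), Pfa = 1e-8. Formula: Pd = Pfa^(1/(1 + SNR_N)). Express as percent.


SNR_lin = 10^(16.6/10) = 45.70882
SNR_N = 4 * 45.70882 = 182.83528
1/(1 + SNR_N) = 1/183.83528 = 0.0054397
Pd = (1e-8)^0.0054397 = 0.90465
Pd = 90.5%

90.5%


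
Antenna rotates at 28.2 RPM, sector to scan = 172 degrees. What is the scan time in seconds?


t = 172 / (28.2 * 360) * 60 = 1.02 s

1.02 s


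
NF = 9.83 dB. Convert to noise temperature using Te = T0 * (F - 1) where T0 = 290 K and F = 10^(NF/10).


NF_lin = 10^(9.83/10) = 9.616123
Te = 290 * (9.616123 - 1) = 2498.7 K

2498.7 K


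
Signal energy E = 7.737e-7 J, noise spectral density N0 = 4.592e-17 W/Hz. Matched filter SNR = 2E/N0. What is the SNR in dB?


SNR_lin = 2 * 7.737e-7 / 4.592e-17 = 3.37e10
SNR_dB = 10*log10(3.37e10) = 105.3 dB

105.3 dB


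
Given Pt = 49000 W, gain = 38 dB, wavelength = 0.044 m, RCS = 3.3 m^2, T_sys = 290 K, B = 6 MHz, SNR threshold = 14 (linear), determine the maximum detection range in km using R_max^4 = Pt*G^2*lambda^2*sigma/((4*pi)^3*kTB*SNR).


G_lin = 10^(38/10) = 6309.573445
R^4 = 49000 * 6309.573445^2 * 0.044^2 * 3.3 / ((4*pi)^3 * 1.38e-23 * 290 * 6000000.0 * 14)
R^4 = 1.86823e19 m^4
R_max = (1.86823e19)^(1/4) = 65744.2 m = 65.7 km

65.7 km


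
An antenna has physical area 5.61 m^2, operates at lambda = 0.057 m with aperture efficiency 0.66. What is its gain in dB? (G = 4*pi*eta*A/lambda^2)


G_linear = 4*pi*0.66*5.61/0.057^2 = 14320.79
G_dB = 10*log10(14320.79) = 41.6 dB

41.6 dB


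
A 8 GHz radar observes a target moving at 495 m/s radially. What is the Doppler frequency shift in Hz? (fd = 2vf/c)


fd = 2 * 495 * 8000000000.0 / 3e8 = 26400.0 Hz

26400.0 Hz


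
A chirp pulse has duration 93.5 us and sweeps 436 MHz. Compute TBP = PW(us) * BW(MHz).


TBP = 93.5 * 436 = 40766.0

40766.0


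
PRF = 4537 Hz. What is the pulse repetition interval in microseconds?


PRI = 1/4537 = 0.00022041 s = 220.4 us

220.4 us


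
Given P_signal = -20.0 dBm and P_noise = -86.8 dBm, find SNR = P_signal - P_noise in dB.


SNR = -20.0 - (-86.8) = 66.8 dB

66.8 dB


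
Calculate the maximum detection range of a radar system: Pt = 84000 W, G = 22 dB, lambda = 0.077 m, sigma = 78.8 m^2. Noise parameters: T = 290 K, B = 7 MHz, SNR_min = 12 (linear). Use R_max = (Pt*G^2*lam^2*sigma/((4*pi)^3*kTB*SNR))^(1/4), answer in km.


G_lin = 10^(22/10) = 158.489319
R^4 = 84000 * 158.489319^2 * 0.077^2 * 78.8 / ((4*pi)^3 * 1.38e-23 * 290 * 7000000.0 * 12)
R^4 = 1.47775e18 m^4
R_max = (1.47775e18)^(1/4) = 34865.8 m = 34.9 km

34.9 km


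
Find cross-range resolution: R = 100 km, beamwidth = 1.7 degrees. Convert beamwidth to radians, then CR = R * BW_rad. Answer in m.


BW_rad = 0.029670597
CR = 100000 * 0.029670597 = 2967.1 m

2967.1 m


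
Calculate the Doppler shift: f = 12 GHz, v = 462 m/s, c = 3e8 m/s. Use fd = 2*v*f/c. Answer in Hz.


fd = 2 * 462 * 12000000000.0 / 3e8 = 36960.0 Hz

36960.0 Hz


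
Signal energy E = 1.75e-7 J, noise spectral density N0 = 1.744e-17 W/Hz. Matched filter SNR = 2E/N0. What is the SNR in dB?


SNR_lin = 2 * 1.75e-7 / 1.744e-17 = 2.007e10
SNR_dB = 10*log10(2.007e10) = 103.0 dB

103.0 dB


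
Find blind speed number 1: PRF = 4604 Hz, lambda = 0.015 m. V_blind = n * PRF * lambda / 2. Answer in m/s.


V_blind = 1 * 4604 * 0.015 / 2 = 34.5 m/s

34.5 m/s


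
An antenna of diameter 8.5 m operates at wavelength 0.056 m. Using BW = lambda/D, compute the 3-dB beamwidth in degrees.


BW_rad = 0.056 / 8.5 = 0.006588
BW_deg = 0.38 degrees

0.38 degrees


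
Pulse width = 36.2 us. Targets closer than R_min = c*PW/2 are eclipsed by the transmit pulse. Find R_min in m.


R_min = 3e8 * 36.2e-6 / 2 = 5430.0 m

5430.0 m


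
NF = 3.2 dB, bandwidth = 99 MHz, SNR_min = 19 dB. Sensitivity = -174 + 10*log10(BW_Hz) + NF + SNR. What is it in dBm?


10*log10(99000000.0) = 79.96
S = -174 + 79.96 + 3.2 + 19 = -71.8 dBm

-71.8 dBm


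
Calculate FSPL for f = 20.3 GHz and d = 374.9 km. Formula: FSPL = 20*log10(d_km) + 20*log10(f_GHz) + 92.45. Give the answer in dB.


20*log10(374.9) = 51.48
20*log10(20.3) = 26.15
FSPL = 170.1 dB

170.1 dB


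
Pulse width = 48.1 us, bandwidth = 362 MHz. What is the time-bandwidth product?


TBP = 48.1 * 362 = 17412.2

17412.2


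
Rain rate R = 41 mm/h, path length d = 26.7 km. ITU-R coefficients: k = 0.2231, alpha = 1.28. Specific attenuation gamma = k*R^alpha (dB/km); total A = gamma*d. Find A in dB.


gamma = 0.2231 * 41^1.28 = 25.87396 dB/km
A = 25.87396 * 26.7 = 690.83 dB

690.83 dB


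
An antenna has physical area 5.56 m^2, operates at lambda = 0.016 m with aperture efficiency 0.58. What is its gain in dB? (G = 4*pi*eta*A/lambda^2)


G_linear = 4*pi*0.58*5.56/0.016^2 = 158297.0
G_dB = 10*log10(158297.0) = 52.0 dB

52.0 dB


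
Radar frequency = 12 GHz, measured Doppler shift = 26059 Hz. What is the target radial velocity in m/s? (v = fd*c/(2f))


v = 26059 * 3e8 / (2 * 12000000000.0) = 325.7 m/s

325.7 m/s


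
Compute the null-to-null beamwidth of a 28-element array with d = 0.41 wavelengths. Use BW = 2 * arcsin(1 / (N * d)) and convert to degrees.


1/(N*d) = 1/(28*0.41) = 0.087108
BW = 2*arcsin(0.087108) = 10.0 degrees

10.0 degrees


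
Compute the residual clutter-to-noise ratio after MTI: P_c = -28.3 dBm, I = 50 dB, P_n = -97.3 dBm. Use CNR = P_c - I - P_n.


CNR = -28.3 - 50 - (-97.3) = 19.0 dB

19.0 dB


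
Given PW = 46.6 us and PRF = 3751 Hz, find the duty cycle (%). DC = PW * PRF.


DC = 46.6e-6 * 3751 * 100 = 17.48%

17.48%


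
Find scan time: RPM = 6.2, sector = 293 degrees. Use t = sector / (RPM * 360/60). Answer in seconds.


t = 293 / (6.2 * 360) * 60 = 7.88 s

7.88 s


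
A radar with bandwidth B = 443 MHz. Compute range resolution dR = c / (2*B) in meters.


dR = 3e8 / (2 * 443000000.0) = 0.34 m

0.34 m


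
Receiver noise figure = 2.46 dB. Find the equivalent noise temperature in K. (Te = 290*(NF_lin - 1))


NF_lin = 10^(2.46/10) = 1.761976
Te = 290 * (1.761976 - 1) = 221.0 K

221.0 K


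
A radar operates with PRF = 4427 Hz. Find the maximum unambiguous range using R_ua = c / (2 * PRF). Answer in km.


R_ua = 3e8 / (2 * 4427) = 33883.0 m = 33.9 km

33.9 km
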